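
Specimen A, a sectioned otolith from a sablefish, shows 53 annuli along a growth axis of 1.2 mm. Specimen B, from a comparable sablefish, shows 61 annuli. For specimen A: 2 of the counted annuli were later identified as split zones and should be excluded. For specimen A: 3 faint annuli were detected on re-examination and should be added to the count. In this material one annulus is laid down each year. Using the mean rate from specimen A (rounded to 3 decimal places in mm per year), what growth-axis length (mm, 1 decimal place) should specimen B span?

Specimen A: after corrections the count is 53 − 2 + 3 = 54 annuli.
A: Mean rate = 1.2 mm / 54 years ≈ 0.022 mm/year.
For B, 0.022 mm/year × 61 years = 1.3 mm.

1.3 mm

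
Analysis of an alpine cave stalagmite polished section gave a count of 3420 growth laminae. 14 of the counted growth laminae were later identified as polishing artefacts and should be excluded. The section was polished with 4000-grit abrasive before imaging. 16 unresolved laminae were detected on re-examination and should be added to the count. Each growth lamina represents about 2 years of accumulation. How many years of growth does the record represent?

After corrections the count is 3420 − 14 + 16 = 3422 growth laminae.
Multiplying by 2 years per growth lamina: 3422 × 2 = 6844 years.

6844 years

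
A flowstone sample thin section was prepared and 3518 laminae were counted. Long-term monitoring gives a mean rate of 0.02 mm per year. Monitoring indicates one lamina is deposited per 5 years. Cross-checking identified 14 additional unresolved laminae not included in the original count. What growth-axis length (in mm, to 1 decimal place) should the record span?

After corrections the count is 3518 + 14 = 3532 laminae.
At 5 years per lamina, 3532 × 5 = 17660 years.
Predicted length = 0.02 mm/year × 17660 years = 353.2 mm.

353.2 mm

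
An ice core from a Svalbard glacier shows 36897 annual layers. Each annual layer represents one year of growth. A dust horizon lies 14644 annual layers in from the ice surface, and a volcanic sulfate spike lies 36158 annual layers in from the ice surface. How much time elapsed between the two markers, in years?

21514 years

The two markers are separated by 36158 − 14644 = 21514 annual layers.
One annual layer per year makes the interval 21514 years.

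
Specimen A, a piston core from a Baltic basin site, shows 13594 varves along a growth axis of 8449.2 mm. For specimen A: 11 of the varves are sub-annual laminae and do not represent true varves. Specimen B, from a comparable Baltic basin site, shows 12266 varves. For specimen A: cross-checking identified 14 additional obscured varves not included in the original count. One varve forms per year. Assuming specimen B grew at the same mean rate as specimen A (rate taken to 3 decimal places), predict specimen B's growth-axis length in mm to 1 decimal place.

7617.2 mm

Specimen A: after corrections the count is 13594 − 11 + 14 = 13597 varves.
A: Extension rate ≈ 8449.2 / 13597 = 0.621 mm/year.
For B, 0.621 mm/year × 12266 years = 7617.2 mm.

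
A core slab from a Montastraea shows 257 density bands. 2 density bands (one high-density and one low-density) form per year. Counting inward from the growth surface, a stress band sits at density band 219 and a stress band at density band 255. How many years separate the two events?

255 − 219 = 36 density bands lie between the two events.
With 2 density bands per year, 36 / 2 = 18 years.

18 years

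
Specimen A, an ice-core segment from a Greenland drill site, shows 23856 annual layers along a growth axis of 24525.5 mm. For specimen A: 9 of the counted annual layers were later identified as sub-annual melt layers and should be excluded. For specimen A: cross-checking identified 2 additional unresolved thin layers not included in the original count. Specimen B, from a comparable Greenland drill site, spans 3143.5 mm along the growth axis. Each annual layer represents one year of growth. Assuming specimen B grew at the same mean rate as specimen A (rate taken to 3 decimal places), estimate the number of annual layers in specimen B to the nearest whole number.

Specimen A: after corrections the count is 23856 − 9 + 2 = 23849 annual layers.
A: Extension rate ≈ 24525.5 / 23849 = 1.028 mm/yr.
For B, 3143.5 / 1.028 = 3057.88 years ≈ 3058 annual layers.

3058 annual layers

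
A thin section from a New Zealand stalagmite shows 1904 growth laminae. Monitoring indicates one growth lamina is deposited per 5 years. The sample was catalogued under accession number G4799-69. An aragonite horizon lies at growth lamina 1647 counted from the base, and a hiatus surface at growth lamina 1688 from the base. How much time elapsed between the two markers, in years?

205 years

Separation: 1688 − 1647 = 41 growth laminae.
41 growth laminae at 5 years each span 41 × 5 = 205 years.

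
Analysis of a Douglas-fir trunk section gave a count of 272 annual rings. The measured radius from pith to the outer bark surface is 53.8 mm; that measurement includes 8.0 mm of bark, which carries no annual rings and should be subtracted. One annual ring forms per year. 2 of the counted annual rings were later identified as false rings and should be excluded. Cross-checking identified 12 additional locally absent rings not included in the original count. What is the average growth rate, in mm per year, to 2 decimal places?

True annual ring count = 272 − 2 + 12 = 282.
Net length = 53.8 − 8.0 = 45.8 mm.
Extension rate ≈ 45.8 / 282 = 0.16 mm per year.

0.16 mm per year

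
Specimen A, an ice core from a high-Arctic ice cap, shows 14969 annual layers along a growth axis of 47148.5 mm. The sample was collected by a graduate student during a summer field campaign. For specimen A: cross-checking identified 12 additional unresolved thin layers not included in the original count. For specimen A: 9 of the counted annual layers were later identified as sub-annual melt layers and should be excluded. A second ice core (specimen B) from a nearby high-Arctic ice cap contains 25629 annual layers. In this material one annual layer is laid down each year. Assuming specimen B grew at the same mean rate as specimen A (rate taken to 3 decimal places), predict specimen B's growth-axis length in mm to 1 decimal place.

Specimen A: true annual layer count = 14969 − 9 + 12 = 14972.
A: Extension rate ≈ 47148.5 / 14972 = 3.149 mm per year.
Length of B = 3.149 × 25629 = 80705.7 mm.

80705.7 mm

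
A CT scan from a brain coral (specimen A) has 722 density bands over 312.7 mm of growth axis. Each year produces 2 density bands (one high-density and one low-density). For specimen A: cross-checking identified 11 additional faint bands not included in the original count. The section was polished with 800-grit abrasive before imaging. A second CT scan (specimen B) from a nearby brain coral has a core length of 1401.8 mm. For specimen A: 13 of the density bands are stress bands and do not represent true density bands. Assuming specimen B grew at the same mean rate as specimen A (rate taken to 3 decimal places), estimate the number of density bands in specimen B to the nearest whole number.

3226 density bands

Specimen A: adjusted count: 722 − 13 + 11 = 720 density bands.
Specimen A: 720 density bands at 2 per year is 720 / 2 = 360 years.
A: 312.7 mm over 360 years gives 312.7 / 360 ≈ 0.869 mm per year.
B spans 1401.8 / 0.869 = 1613.12 years; at 2 density bands per year that is 1613.12 × 2 ≈ 3226 density bands.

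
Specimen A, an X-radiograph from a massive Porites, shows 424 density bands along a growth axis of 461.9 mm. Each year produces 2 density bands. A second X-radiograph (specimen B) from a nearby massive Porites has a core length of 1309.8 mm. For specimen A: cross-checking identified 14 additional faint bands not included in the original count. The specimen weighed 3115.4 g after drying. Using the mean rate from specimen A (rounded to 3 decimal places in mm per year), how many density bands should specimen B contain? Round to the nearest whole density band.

1242 density bands

Specimen A: after corrections the count is 424 + 14 = 438 density bands.
Specimen A: 438 density bands at 2 per year is 438 / 2 = 219 years.
A: Mean rate = 461.9 mm / 219 years ≈ 2.109 mm per year.
Specimen B: 1309.8 mm / 2.109 mm per year = 621.05 years; at 2 density bands per year that is 621.05 × 2 ≈ 1242 density bands.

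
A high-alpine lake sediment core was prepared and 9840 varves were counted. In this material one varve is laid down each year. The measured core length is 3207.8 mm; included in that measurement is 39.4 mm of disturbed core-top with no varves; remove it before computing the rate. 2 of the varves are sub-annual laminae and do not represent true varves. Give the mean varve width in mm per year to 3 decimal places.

Correcting the raw count gives 9840 − 2 = 9838 true varves.
Net length = 3207.8 − 39.4 = 3168.4 mm.
3168.4 mm over 9838 years gives 3168.4 / 9838 ≈ 0.322 mm per year.

0.322 mm per year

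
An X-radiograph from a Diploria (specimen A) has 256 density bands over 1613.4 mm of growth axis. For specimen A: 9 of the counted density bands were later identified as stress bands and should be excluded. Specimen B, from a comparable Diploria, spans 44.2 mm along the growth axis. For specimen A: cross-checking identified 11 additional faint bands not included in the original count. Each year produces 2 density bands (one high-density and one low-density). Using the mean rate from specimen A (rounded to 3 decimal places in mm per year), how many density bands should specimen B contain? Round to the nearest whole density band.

7 density bands

Specimen A: adjusted count: 256 − 9 + 11 = 258 density bands.
Specimen A: dividing by 2 density bands per year: 258 / 2 = 129 years.
A: 1613.4 mm over 129 years gives 1613.4 / 129 ≈ 12.507 mm per year.
B spans 44.2 / 12.507 = 3.53 years; at 2 density bands per year that is 3.53 × 2 ≈ 7 density bands.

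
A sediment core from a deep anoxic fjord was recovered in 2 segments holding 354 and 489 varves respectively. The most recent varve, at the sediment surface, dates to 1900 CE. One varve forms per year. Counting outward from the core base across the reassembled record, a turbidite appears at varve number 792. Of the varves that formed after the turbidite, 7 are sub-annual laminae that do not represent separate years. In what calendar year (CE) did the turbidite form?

1856 CE

Total varves = 354 + 489 = 843.
Between varve 792 and the sediment surface there are 843 − 792 = 51 varves.
Excluding 7 false varves: 51 − 7 = 44.
Counting back 44 years from 1900 CE places the turbidite in 1900 − 44 = 1856 CE.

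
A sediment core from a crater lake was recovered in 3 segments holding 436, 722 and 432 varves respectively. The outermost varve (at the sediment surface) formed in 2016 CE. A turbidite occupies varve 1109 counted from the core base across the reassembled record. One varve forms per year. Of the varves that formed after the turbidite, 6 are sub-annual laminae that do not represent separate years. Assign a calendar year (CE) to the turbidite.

1541 CE

Total varves = 436 + 722 + 432 = 1590.
1590 − 1109 = 481 varves lie beyond the turbidite toward the sediment surface.
481 − 6 false = 475 true varves after the turbidite.
The varve at the sediment surface is 2016 CE, so the turbidite dates to 2016 − 475 = 1541 CE.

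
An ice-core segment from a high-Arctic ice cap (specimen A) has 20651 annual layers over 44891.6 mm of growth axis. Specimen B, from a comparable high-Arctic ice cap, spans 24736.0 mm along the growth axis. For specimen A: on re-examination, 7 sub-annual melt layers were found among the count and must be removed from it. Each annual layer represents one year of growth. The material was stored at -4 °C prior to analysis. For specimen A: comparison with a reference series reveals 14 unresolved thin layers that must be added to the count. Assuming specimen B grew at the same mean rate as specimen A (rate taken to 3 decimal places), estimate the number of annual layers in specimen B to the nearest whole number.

Specimen A: correcting the raw count gives 20651 − 7 + 14 = 20658 true annual layers.
A: 44891.6 mm over 20658 years gives 44891.6 / 20658 ≈ 2.173 mm per year.
For B, 24736.0 / 2.173 = 11383.34 years ≈ 11383 annual layers.

11383 annual layers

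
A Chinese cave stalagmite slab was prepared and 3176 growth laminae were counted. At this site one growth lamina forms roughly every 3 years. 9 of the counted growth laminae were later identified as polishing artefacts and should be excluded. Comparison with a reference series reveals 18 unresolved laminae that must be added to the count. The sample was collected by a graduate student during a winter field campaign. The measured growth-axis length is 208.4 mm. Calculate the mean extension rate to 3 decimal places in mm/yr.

0.022 mm/yr

After corrections the count is 3176 − 9 + 18 = 3185 growth laminae.
At 3 years per growth lamina, 3185 × 3 = 9555 years.
208.4 mm over 9555 years gives 208.4 / 9555 ≈ 0.022 mm/yr.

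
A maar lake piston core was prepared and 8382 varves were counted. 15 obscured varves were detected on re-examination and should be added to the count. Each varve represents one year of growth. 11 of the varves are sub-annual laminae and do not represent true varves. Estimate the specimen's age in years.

8386 years

After corrections the count is 8382 − 11 + 15 = 8386 varves.
With a one-to-one varve periodicity this is 8386 years.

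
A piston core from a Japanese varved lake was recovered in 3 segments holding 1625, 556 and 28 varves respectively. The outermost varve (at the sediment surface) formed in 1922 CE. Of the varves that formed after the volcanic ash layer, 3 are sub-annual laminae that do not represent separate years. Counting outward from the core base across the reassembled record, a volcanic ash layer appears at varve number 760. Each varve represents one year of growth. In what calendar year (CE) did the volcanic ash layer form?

Total varves = 1625 + 556 + 28 = 2209.
The volcanic ash layer sits at varve 760 from the core base, so 2209 − 760 = 1449 varves formed after it.
1449 − 3 false = 1446 true varves after the volcanic ash layer.
1922 − 1446 = 476 CE.

476 CE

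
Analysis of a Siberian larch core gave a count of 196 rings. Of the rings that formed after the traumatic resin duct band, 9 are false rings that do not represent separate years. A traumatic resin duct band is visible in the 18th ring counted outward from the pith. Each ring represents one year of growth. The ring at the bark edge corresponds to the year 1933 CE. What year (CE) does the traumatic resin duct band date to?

1764 CE

Between ring 18 and the bark edge there are 196 − 18 = 178 rings.
Excluding 9 false rings: 178 − 9 = 169.
The ring at the bark edge is 1933 CE, so the traumatic resin duct band dates to 1933 − 169 = 1764 CE.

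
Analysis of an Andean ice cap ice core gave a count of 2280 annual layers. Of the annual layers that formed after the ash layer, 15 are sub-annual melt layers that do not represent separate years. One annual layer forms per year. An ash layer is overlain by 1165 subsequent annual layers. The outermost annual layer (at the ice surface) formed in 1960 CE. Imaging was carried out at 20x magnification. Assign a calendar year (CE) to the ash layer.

810 CE

There are 1165 annual layers younger than the ash layer.
Removing the 15 false annual layers leaves 1165 − 15 = 1150 true annual layers beyond the ash layer.
Counting back 1150 years from 1960 CE places the ash layer in 1960 − 1150 = 810 CE.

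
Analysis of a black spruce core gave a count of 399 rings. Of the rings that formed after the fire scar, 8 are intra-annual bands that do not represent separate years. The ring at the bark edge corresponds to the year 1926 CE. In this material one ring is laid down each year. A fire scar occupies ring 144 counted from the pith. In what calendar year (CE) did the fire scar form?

Between ring 144 and the bark edge there are 399 − 144 = 255 rings.
Removing the 8 false rings leaves 255 − 8 = 247 true rings beyond the fire scar.
1926 − 247 = 1679 CE.

1679 CE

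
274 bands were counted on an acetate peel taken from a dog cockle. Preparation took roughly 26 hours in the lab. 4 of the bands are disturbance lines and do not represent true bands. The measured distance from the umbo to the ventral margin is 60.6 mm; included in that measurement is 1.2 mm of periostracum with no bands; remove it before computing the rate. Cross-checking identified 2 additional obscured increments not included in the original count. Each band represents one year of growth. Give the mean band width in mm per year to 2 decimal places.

0.22 mm per year

Adjusted count: 274 − 4 + 2 = 272 bands.
The growth record spans 60.6 − 1.2 = 59.4 mm.
59.4 mm over 272 years gives 59.4 / 272 ≈ 0.22 mm per year.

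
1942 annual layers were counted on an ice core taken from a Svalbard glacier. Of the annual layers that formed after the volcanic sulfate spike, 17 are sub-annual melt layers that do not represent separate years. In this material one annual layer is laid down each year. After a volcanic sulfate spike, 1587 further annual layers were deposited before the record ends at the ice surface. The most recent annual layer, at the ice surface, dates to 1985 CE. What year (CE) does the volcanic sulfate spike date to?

1587 annual layers post-date the volcanic sulfate spike.
Excluding 17 false annual layers: 1587 − 17 = 1570.
The annual layer at the ice surface is 1985 CE, so the volcanic sulfate spike dates to 1985 − 1570 = 415 CE.

415 CE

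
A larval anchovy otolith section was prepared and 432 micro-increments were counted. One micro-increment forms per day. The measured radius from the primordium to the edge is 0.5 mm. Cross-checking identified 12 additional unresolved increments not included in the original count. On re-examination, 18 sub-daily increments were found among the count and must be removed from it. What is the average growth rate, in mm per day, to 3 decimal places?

0.001 mm per day

Adjusted count: 432 − 18 + 12 = 426 micro-increments.
Extension rate ≈ 0.5 / 426 = 0.001 mm per day.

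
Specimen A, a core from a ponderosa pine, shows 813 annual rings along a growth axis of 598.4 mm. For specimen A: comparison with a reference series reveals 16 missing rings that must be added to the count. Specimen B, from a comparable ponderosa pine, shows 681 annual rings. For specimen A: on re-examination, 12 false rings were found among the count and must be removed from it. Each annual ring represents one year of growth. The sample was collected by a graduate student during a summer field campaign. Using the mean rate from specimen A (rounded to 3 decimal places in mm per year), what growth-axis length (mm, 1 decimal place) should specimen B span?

498.5 mm

Specimen A: after corrections the count is 813 − 12 + 16 = 817 annual rings.
A: Extension rate ≈ 598.4 / 817 = 0.732 mm per year.
Length of B = 0.732 × 681 = 498.5 mm.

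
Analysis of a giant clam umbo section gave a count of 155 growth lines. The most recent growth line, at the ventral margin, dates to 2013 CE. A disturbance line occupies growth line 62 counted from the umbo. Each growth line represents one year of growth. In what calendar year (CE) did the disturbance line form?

1920 CE

Between growth line 62 and the ventral margin there are 155 − 62 = 93 growth lines.
2013 − 93 = 1920 CE.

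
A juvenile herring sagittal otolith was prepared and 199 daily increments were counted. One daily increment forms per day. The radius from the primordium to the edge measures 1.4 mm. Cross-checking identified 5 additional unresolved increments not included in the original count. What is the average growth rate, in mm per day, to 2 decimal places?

0.01 mm per day

Adjusted count: 199 + 5 = 204 daily increments.
Extension rate ≈ 1.4 / 204 = 0.01 mm per day.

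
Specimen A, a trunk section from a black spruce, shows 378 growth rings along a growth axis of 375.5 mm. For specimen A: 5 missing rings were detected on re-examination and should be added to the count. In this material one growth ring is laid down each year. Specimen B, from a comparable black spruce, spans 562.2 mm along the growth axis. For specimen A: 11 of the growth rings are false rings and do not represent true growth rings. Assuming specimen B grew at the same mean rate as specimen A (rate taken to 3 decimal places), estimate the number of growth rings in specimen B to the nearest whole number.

Specimen A: correcting the raw count gives 378 − 11 + 5 = 372 true growth rings.
A: 375.5 mm over 372 years gives 375.5 / 372 ≈ 1.009 mm/yr.
B spans 562.2 / 1.009 = 557.19 years ≈ 557 growth rings.

557 growth rings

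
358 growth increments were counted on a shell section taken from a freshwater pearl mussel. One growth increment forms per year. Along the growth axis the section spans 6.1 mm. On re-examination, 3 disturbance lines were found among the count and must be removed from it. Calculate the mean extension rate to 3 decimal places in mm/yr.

After corrections the count is 358 − 3 = 355 growth increments.
6.1 mm over 355 years gives 6.1 / 355 ≈ 0.017 mm/yr.

0.017 mm/yr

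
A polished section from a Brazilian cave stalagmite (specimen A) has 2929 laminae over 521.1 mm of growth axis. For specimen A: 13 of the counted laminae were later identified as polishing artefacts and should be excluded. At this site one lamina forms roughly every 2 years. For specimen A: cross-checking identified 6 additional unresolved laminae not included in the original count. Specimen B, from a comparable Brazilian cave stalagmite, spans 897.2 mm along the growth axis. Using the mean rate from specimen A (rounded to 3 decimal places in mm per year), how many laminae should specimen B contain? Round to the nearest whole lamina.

5040 laminae

Specimen A: correcting the raw count gives 2929 − 13 + 6 = 2922 true laminae.
Specimen A: 2922 laminae at 2 years each span 2922 × 2 = 5844 years.
A: 521.1 mm over 5844 years gives 521.1 / 5844 ≈ 0.089 mm/year.
Specimen B: 897.2 mm / 0.089 mm per year = 10080.90 years; at 2 years per lamina that is 10080.90 / 2 ≈ 5040 laminae.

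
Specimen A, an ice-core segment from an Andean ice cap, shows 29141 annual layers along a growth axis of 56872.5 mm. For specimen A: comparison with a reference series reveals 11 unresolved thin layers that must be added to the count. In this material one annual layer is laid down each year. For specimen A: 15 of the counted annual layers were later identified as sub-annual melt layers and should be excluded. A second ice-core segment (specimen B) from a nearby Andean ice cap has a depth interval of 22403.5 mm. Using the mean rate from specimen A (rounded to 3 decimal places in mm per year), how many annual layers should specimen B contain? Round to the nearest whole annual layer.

Specimen A: true annual layer count = 29141 − 15 + 11 = 29137.
A: 56872.5 mm over 29137 years gives 56872.5 / 29137 ≈ 1.952 mm per year.
Specimen B: 22403.5 mm / 1.952 mm per year = 11477.20 years ≈ 11477 annual layers.

11477 annual layers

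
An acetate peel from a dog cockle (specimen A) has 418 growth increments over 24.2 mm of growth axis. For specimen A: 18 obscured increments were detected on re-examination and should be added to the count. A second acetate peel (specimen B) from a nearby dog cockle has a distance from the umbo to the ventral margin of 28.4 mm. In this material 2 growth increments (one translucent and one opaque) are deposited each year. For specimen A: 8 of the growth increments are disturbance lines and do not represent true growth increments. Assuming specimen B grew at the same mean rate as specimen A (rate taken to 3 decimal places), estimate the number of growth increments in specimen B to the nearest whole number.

Specimen A: correcting the raw count gives 418 − 8 + 18 = 428 true growth increments.
Specimen A: 428 growth increments at 2 per year is 428 / 2 = 214 years.
A: 24.2 mm over 214 years gives 24.2 / 214 ≈ 0.113 mm/year.
Specimen B: 28.4 mm / 0.113 mm per year = 251.33 years; at 2 growth increments per year that is 251.33 × 2 ≈ 503 growth increments.

503 growth increments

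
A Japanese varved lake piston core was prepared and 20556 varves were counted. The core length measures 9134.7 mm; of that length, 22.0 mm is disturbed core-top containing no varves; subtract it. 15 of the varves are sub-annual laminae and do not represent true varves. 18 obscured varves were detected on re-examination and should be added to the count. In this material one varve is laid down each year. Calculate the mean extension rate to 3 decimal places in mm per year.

0.443 mm per year

Adjusted count: 20556 − 15 + 18 = 20559 varves.
Removing the 22.0 mm offcut leaves 9134.7 − 22.0 = 9112.7 mm.
Mean rate = 9112.7 mm / 20559 years ≈ 0.443 mm per year.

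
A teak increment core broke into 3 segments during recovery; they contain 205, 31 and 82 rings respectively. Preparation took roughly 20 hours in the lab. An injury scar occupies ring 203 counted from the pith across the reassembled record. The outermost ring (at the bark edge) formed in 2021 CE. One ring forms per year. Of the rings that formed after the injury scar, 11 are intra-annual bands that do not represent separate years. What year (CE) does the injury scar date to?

1917 CE

Total rings = 205 + 31 + 82 = 318.
Between ring 203 and the bark edge there are 318 − 203 = 115 rings.
Excluding 11 false rings: 115 − 11 = 104.
Counting back 104 years from 2021 CE places the injury scar in 2021 − 104 = 1917 CE.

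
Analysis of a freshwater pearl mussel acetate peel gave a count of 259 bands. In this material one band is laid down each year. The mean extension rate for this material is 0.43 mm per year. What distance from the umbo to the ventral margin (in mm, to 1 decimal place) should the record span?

111.4 mm

259 years of growth are recorded.
Predicted length = 0.43 mm/year × 259 years = 111.4 mm.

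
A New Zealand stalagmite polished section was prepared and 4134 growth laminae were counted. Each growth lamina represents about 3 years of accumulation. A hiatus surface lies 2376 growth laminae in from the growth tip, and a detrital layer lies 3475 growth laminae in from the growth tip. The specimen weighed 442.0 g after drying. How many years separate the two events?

3297 yr

3475 − 2376 = 1099 growth laminae lie between the two events.
1099 growth laminae at 3 years each span 1099 × 3 = 3297 years.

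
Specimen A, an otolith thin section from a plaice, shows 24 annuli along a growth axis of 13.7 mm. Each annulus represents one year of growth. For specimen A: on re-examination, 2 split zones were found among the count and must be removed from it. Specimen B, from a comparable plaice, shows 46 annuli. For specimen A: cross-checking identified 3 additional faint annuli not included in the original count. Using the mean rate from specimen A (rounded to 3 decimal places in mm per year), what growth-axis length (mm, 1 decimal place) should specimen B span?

25.2 mm

Specimen A: correcting the raw count gives 24 − 2 + 3 = 25 true annuli.
A: Extension rate ≈ 13.7 / 25 = 0.548 mm/year.
B's length ≈ 0.548 × 46 = 25.2 mm.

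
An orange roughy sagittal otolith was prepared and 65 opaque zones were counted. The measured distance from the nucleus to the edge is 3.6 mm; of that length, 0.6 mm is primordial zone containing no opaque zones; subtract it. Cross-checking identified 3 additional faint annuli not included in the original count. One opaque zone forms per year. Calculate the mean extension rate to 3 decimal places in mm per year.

True opaque zone count = 65 + 3 = 68.
Removing the 0.6 mm offcut leaves 3.6 − 0.6 = 3.0 mm.
3.0 mm over 68 years gives 3.0 / 68 ≈ 0.044 mm per year.

0.044 mm per year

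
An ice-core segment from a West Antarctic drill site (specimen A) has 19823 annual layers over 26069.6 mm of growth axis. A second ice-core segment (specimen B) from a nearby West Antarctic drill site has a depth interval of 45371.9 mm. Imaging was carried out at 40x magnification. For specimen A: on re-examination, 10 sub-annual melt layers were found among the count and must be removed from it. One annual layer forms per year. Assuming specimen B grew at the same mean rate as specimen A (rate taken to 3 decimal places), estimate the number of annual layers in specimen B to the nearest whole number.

Specimen A: after corrections the count is 19823 − 10 = 19813 annual layers.
A: Extension rate ≈ 26069.6 / 19813 = 1.316 mm/year.
Specimen B: 45371.9 mm / 1.316 mm per year = 34477.13 years ≈ 34477 annual layers.

34477 annual layers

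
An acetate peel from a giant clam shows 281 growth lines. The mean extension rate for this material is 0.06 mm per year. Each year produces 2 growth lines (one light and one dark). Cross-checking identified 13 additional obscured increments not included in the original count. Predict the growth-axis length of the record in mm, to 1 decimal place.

8.8 mm

Correcting the raw count gives 281 + 13 = 294 true growth lines.
294 growth lines at 2 per year is 294 / 2 = 147 years.
Predicted length = 0.06 mm/year × 147 years = 8.8 mm.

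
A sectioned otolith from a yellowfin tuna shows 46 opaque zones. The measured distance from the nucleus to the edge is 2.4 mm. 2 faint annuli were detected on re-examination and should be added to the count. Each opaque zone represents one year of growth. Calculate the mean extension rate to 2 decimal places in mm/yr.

After corrections the count is 46 + 2 = 48 opaque zones.
2.4 mm over 48 years gives 2.4 / 48 ≈ 0.05 mm/yr.

0.05 mm/yr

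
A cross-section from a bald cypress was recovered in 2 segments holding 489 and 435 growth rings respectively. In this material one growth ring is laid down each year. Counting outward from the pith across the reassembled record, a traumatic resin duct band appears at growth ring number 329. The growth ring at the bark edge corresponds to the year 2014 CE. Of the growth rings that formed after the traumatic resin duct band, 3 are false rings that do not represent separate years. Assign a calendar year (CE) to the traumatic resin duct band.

1422 CE

Total growth rings = 489 + 435 = 924.
Between growth ring 329 and the bark edge there are 924 − 329 = 595 growth rings.
595 − 3 false = 592 true growth rings after the traumatic resin duct band.
2014 − 592 = 1422 CE.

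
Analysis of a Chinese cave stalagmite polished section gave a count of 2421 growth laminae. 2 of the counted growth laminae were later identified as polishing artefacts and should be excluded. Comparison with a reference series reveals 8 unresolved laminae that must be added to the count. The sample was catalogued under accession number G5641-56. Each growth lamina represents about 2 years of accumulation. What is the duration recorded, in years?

4854 years

After corrections the count is 2421 − 2 + 8 = 2427 growth laminae.
Multiplying by 2 years per growth lamina: 2427 × 2 = 4854 years.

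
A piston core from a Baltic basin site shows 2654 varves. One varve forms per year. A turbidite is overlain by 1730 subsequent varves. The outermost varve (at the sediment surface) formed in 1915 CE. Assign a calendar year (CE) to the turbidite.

185 CE

1730 varves post-date the turbidite.
1915 − 1730 = 185 CE.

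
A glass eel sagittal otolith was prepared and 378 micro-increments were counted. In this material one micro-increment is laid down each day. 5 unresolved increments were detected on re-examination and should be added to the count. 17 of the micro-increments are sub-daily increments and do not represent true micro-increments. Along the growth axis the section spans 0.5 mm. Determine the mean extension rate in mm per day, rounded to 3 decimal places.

True micro-increment count = 378 − 17 + 5 = 366.
0.5 mm over 366 days gives 0.5 / 366 ≈ 0.001 mm per day.

0.001 mm per day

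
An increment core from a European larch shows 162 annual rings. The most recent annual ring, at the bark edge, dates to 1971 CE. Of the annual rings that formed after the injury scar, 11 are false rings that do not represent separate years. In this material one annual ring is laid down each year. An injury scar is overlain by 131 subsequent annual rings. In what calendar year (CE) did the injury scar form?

1851 CE

131 annual rings post-date the injury scar.
131 − 11 false = 120 true annual rings after the injury scar.
The annual ring at the bark edge is 1971 CE, so the injury scar dates to 1971 − 120 = 1851 CE.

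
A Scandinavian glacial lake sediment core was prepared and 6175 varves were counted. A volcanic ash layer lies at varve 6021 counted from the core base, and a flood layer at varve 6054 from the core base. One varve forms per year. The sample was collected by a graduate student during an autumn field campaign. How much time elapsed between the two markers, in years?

33 yr

Separation: 6054 − 6021 = 33 varves.
One varve per year makes the interval 33 years.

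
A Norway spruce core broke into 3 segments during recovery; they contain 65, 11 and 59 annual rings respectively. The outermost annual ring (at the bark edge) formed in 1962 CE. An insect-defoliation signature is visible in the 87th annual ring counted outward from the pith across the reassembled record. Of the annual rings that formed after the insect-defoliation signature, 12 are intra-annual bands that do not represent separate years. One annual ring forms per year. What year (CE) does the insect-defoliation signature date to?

1926 CE

Total annual rings = 65 + 11 + 59 = 135.
135 − 87 = 48 annual rings lie beyond the insect-defoliation signature toward the bark edge.
48 − 12 false = 36 true annual rings after the insect-defoliation signature.
1962 − 36 = 1926 CE.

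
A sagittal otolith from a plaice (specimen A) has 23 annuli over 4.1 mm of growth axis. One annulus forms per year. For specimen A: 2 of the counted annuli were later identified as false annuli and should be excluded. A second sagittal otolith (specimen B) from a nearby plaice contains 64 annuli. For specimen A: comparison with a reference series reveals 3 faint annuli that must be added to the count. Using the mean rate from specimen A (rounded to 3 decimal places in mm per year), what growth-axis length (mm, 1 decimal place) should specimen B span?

Specimen A: correcting the raw count gives 23 − 2 + 3 = 24 true annuli.
A: Extension rate ≈ 4.1 / 24 = 0.171 mm/year.
For B, 0.171 mm/year × 64 years = 10.9 mm.

10.9 mm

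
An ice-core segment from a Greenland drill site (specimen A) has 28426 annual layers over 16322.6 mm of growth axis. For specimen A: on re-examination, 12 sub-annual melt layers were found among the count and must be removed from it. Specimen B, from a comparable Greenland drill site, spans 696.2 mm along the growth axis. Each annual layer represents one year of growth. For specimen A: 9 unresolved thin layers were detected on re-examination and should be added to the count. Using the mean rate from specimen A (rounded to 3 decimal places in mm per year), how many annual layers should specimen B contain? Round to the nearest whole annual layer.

Specimen A: correcting the raw count gives 28426 − 12 + 9 = 28423 true annual layers.
A: 16322.6 mm over 28423 years gives 16322.6 / 28423 ≈ 0.574 mm per year.
B spans 696.2 / 0.574 = 1212.89 years ≈ 1213 annual layers.

1213 annual layers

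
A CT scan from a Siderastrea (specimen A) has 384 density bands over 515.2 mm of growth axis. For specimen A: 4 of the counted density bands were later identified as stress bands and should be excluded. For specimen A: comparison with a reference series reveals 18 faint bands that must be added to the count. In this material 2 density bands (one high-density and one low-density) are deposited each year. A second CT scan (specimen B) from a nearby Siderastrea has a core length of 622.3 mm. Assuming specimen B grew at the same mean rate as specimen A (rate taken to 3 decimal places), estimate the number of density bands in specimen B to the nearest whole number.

481 density bands

Specimen A: adjusted count: 384 − 4 + 18 = 398 density bands.
Specimen A: with 2 density bands per year, 398 / 2 = 199 years.
A: Extension rate ≈ 515.2 / 199 = 2.589 mm/year.
B spans 622.3 / 2.589 = 240.36 years; at 2 density bands per year that is 240.36 × 2 ≈ 481 density bands.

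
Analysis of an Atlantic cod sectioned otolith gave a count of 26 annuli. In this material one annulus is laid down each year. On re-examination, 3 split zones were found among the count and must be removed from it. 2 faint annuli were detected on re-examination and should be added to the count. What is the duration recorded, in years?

25 years

After corrections the count is 26 − 3 + 2 = 25 annuli.
With a one-to-one annulus periodicity this is 25 years.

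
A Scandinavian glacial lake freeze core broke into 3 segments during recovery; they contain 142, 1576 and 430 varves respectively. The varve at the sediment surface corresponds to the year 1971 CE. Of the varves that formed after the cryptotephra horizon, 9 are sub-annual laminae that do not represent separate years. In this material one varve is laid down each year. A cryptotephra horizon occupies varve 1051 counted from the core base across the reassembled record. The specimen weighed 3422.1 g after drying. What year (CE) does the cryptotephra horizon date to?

Total varves = 142 + 1576 + 430 = 2148.
2148 − 1051 = 1097 varves lie beyond the cryptotephra horizon toward the sediment surface.
1097 − 9 false = 1088 true varves after the cryptotephra horizon.
Counting back 1088 years from 1971 CE places the cryptotephra horizon in 1971 − 1088 = 883 CE.

883 CE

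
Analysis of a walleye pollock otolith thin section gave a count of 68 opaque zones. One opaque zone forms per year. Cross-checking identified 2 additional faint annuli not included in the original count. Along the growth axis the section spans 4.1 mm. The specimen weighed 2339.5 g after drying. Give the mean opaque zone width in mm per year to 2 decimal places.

0.06 mm per year

True opaque zone count = 68 + 2 = 70.
4.1 mm over 70 years gives 4.1 / 70 ≈ 0.06 mm per year.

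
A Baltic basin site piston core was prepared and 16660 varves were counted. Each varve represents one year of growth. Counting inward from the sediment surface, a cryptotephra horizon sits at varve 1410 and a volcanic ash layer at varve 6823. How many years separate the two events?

Separation: 6823 − 1410 = 5413 varves.
At one varve per year, 5413 years elapsed between them.

5413 yr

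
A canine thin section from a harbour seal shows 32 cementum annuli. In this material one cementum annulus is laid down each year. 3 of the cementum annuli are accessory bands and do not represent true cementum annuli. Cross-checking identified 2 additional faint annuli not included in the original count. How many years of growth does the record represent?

31 years

After corrections the count is 32 − 3 + 2 = 31 cementum annuli.
At one cementum annulus per year, that is 31 years.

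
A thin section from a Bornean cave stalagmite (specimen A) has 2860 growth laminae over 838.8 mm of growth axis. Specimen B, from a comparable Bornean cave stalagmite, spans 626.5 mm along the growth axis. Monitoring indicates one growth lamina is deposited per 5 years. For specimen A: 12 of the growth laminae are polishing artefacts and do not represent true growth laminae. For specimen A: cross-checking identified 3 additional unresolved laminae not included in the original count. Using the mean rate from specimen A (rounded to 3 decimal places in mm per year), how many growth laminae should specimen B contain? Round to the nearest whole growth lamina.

Specimen A: correcting the raw count gives 2860 − 12 + 3 = 2851 true growth laminae.
Specimen A: at 5 years per growth lamina, 2851 × 5 = 14255 years.
A: 838.8 mm over 14255 years gives 838.8 / 14255 ≈ 0.059 mm/yr.
B spans 626.5 / 0.059 = 10618.64 years; at 5 years per growth lamina that is 10618.64 / 5 ≈ 2124 growth laminae.

2124 growth laminae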